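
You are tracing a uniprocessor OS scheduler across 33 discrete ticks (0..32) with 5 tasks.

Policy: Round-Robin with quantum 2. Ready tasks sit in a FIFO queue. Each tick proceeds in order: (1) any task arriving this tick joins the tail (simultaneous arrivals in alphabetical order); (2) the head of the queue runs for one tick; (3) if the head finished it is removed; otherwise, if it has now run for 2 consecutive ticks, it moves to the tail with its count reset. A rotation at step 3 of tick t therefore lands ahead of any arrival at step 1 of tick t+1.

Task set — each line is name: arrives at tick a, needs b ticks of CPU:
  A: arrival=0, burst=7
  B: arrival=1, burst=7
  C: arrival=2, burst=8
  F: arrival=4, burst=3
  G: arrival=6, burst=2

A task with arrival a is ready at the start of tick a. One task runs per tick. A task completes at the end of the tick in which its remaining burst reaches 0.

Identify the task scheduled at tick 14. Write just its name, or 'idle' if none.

t=0: queue=[A] q_used=0 → run A
t=1: queue=[A,B] q_used=1 → run A
t=2: queue=[B,A,C] q_used=0 → run B
t=3: queue=[B,A,C] q_used=1 → run B
t=4: queue=[A,C,B,F] q_used=0 → run A
t=5: queue=[A,C,B,F] q_used=1 → run A
t=6: queue=[C,B,F,A,G] q_used=0 → run C
t=7: queue=[C,B,F,A,G] q_used=1 → run C
t=8: queue=[B,F,A,G,C] q_used=0 → run B
t=9: queue=[B,F,A,G,C] q_used=1 → run B
t=10: queue=[F,A,G,C,B] q_used=0 → run F
t=11: queue=[F,A,G,C,B] q_used=1 → run F
t=12: queue=[A,G,C,B,F] q_used=0 → run A
t=13: queue=[A,G,C,B,F] q_used=1 → run A
t=14: queue=[G,C,B,F,A] q_used=0 → run G
t=15: queue=[G,C,B,F,A] q_used=1 → run G
t=16: queue=[C,B,F,A] q_used=0 → run C
t=17: queue=[C,B,F,A] q_used=1 → run C
t=18: queue=[B,F,A,C] q_used=0 → run B
t=19: queue=[B,F,A,C] q_used=1 → run B
t=20: queue=[F,A,C,B] q_used=0 → run F
t=21: queue=[A,C,B] q_used=0 → run A
t=22: queue=[C,B] q_used=0 → run C
t=23: queue=[C,B] q_used=1 → run C
t=24: queue=[B,C] q_used=0 → run B
t=25: queue=[C] q_used=0 → run C
t=26: queue=[C] q_used=1 → run C
t=27: (idle)
t=28: (idle)
t=29: (idle)
t=30: (idle)
t=31: (idle)
t=32: (idle)

running at tick 14 = G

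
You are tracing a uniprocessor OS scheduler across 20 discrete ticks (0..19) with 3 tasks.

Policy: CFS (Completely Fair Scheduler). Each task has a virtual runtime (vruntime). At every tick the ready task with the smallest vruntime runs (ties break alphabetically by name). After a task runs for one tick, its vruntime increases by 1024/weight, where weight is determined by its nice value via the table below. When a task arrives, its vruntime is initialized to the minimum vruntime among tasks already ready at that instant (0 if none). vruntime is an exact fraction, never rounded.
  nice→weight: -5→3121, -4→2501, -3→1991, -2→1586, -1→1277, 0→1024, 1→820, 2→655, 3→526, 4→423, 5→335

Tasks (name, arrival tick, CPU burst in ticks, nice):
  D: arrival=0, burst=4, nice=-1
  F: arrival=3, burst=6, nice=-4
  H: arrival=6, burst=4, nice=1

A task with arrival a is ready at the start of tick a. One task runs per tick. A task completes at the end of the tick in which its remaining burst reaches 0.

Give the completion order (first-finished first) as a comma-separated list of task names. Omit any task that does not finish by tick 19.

t=0: vr[D=0] → run D
t=1: vr[D=1024/1277] → run D
t=2: vr[D=2048/1277] → run D
t=3: vr[D=3072/1277 F=3072/1277] → run D
t=4: vr[F=3072/1277] → run F
t=5: vr[F=8990720/3193777] → run F
t=6: vr[F=10298368/3193777 H=10298368/3193777] → run F
t=7: vr[F=11606016/3193777 H=10298368/3193777] → run H
t=8: vr[F=11606016/3193777 H=71433472/15968885] → run F
t=9: vr[F=12913664/3193777 H=71433472/15968885] → run F
t=10: vr[F=14221312/3193777 H=71433472/15968885] → run F
t=11: vr[H=71433472/15968885] → run H
t=12: vr[H=91375104/15968885] → run H
t=13: vr[H=111316736/15968885] → run H
t=14: (idle)
t=15: (idle)
t=16: (idle)
t=17: (idle)
t=18: (idle)
t=19: (idle)

completion order = D, F, H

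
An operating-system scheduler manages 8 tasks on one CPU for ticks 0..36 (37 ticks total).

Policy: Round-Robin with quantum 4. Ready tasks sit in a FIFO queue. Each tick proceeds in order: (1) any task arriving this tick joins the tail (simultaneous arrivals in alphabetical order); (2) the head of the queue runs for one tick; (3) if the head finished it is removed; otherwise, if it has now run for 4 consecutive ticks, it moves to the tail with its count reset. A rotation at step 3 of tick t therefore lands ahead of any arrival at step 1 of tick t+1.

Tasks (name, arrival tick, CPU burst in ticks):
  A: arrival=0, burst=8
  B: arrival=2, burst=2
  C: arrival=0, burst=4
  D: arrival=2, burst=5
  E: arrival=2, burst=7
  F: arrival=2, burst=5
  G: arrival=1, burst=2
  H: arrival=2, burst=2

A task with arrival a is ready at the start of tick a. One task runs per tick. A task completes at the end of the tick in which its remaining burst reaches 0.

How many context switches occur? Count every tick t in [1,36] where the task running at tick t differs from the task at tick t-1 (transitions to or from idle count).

context switches = 12

t=0: queue=[A,C] q_used=0 → run A
t=1: queue=[A,C,G] q_used=1 → run A
t=2: queue=[A,C,G,B,D,E,F,H] q_used=2 → run A
t=3: queue=[A,C,G,B,D,E,F,H] q_used=3 → run A
t=4: queue=[C,G,B,D,E,F,H,A] q_used=0 → run C
t=5: queue=[C,G,B,D,E,F,H,A] q_used=1 → run C
t=6: queue=[C,G,B,D,E,F,H,A] q_used=2 → run C
t=7: queue=[C,G,B,D,E,F,H,A] q_used=3 → run C
t=8: queue=[G,B,D,E,F,H,A] q_used=0 → run G
t=9: queue=[G,B,D,E,F,H,A] q_used=1 → run G
t=10: queue=[B,D,E,F,H,A] q_used=0 → run B
t=11: queue=[B,D,E,F,H,A] q_used=1 → run B
t=12: queue=[D,E,F,H,A] q_used=0 → run D
t=13: queue=[D,E,F,H,A] q_used=1 → run D
t=14: queue=[D,E,F,H,A] q_used=2 → run D
t=15: queue=[D,E,F,H,A] q_used=3 → run D
t=16: queue=[E,F,H,A,D] q_used=0 → run E
t=17: queue=[E,F,H,A,D] q_used=1 → run E
t=18: queue=[E,F,H,A,D] q_used=2 → run E
t=19: queue=[E,F,H,A,D] q_used=3 → run E
t=20: queue=[F,H,A,D,E] q_used=0 → run F
t=21: queue=[F,H,A,D,E] q_used=1 → run F
t=22: queue=[F,H,A,D,E] q_used=2 → run F
t=23: queue=[F,H,A,D,E] q_used=3 → run F
t=24: queue=[H,A,D,E,F] q_used=0 → run H
t=25: queue=[H,A,D,E,F] q_used=1 → run H
t=26: queue=[A,D,E,F] q_used=0 → run A
t=27: queue=[A,D,E,F] q_used=1 → run A
t=28: queue=[A,D,E,F] q_used=2 → run A
t=29: queue=[A,D,E,F] q_used=3 → run A
t=30: queue=[D,E,F] q_used=0 → run D
t=31: queue=[E,F] q_used=0 → run E
t=32: queue=[E,F] q_used=1 → run E
t=33: queue=[E,F] q_used=2 → run E
t=34: queue=[F] q_used=0 → run F
t=35: (idle)
t=36: (idle)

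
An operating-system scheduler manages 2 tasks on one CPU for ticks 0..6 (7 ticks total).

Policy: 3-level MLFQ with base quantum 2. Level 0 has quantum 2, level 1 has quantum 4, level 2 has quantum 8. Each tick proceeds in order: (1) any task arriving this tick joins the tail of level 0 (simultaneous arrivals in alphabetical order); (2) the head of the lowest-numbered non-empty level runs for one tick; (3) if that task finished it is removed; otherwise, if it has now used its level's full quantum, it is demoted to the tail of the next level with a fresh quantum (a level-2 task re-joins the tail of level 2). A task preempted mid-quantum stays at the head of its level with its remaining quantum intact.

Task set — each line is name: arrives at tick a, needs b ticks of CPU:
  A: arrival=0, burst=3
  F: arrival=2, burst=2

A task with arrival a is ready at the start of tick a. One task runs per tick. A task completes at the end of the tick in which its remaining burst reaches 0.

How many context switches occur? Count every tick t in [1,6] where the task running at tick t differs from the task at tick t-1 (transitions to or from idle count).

t=0: L0/L1/L2 = A/-/- → run A
t=1: L0/L1/L2 = A/-/- → run A
t=2: L0/L1/L2 = F/A/- → run F
t=3: L0/L1/L2 = F/A/- → run F
t=4: L0/L1/L2 = -/A/- → run A
t=5: (idle)
t=6: (idle)

context switches = 3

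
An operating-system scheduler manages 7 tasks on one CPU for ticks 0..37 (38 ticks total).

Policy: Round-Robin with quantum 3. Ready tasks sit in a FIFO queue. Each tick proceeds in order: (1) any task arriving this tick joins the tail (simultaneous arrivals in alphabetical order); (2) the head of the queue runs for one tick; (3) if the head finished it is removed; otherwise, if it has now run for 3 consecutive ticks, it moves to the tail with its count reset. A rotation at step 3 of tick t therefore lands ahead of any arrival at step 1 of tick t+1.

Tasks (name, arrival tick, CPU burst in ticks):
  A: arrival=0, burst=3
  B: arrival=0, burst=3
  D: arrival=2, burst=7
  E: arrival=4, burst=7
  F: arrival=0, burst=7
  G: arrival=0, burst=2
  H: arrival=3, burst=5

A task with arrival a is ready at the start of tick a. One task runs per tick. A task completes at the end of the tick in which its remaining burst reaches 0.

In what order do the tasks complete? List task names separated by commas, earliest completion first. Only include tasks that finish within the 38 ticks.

t=0: queue=[A,B,F,G] q_used=0 → run A
t=1: queue=[A,B,F,G] q_used=1 → run A
t=2: queue=[A,B,F,G,D] q_used=2 → run A
t=3: queue=[B,F,G,D,H] q_used=0 → run B
t=4: queue=[B,F,G,D,H,E] q_used=1 → run B
t=5: queue=[B,F,G,D,H,E] q_used=2 → run B
t=6: queue=[F,G,D,H,E] q_used=0 → run F
t=7: queue=[F,G,D,H,E] q_used=1 → run F
t=8: queue=[F,G,D,H,E] q_used=2 → run F
t=9: queue=[G,D,H,E,F] q_used=0 → run G
t=10: queue=[G,D,H,E,F] q_used=1 → run G
t=11: queue=[D,H,E,F] q_used=0 → run D
t=12: queue=[D,H,E,F] q_used=1 → run D
t=13: queue=[D,H,E,F] q_used=2 → run D
t=14: queue=[H,E,F,D] q_used=0 → run H
t=15: queue=[H,E,F,D] q_used=1 → run H
t=16: queue=[H,E,F,D] q_used=2 → run H
t=17: queue=[E,F,D,H] q_used=0 → run E
t=18: queue=[E,F,D,H] q_used=1 → run E
t=19: queue=[E,F,D,H] q_used=2 → run E
t=20: queue=[F,D,H,E] q_used=0 → run F
t=21: queue=[F,D,H,E] q_used=1 → run F
t=22: queue=[F,D,H,E] q_used=2 → run F
t=23: queue=[D,H,E,F] q_used=0 → run D
t=24: queue=[D,H,E,F] q_used=1 → run D
t=25: queue=[D,H,E,F] q_used=2 → run D
t=26: queue=[H,E,F,D] q_used=0 → run H
t=27: queue=[H,E,F,D] q_used=1 → run H
t=28: queue=[E,F,D] q_used=0 → run E
t=29: queue=[E,F,D] q_used=1 → run E
t=30: queue=[E,F,D] q_used=2 → run E
t=31: queue=[F,D,E] q_used=0 → run F
t=32: queue=[D,E] q_used=0 → run D
t=33: queue=[E] q_used=0 → run E
t=34: (idle)
t=35: (idle)
t=36: (idle)
t=37: (idle)

completion order = A, B, G, H, F, D, E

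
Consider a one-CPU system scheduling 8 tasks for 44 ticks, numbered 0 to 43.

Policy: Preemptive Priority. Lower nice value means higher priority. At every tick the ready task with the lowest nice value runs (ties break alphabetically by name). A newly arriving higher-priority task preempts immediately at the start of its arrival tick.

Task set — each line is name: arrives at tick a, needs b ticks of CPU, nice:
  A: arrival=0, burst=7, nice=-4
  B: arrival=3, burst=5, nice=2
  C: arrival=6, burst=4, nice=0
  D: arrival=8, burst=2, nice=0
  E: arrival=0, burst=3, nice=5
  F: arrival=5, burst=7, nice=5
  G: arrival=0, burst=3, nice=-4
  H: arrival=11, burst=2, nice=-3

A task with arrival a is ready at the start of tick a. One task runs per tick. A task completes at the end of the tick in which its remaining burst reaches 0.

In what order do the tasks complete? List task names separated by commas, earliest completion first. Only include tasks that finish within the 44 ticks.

t=0: ready={A,E,G} → run A
t=1: ready={A,E,G} → run A
t=2: ready={A,E,G} → run A
t=3: ready={A,B,E,G} → run A
t=4: ready={A,B,E,G} → run A
t=5: ready={A,B,E,F,G} → run A
t=6: ready={A,B,C,E,F,G} → run A
t=7: ready={B,C,E,F,G} → run G
t=8: ready={B,C,D,E,F,G} → run G
t=9: ready={B,C,D,E,F,G} → run G
t=10: ready={B,C,D,E,F} → run C
t=11: ready={B,C,D,E,F,H} → run H
t=12: ready={B,C,D,E,F,H} → run H
t=13: ready={B,C,D,E,F} → run C
t=14: ready={B,C,D,E,F} → run C
t=15: ready={B,C,D,E,F} → run C
t=16: ready={B,D,E,F} → run D
t=17: ready={B,D,E,F} → run D
t=18: ready={B,E,F} → run B
t=19: ready={B,E,F} → run B
t=20: ready={B,E,F} → run B
t=21: ready={B,E,F} → run B
t=22: ready={B,E,F} → run B
t=23: ready={E,F} → run E
t=24: ready={E,F} → run E
t=25: ready={E,F} → run E
t=26: ready={F} → run F
t=27: ready={F} → run F
t=28: ready={F} → run F
t=29: ready={F} → run F
t=30: ready={F} → run F
t=31: ready={F} → run F
t=32: ready={F} → run F
t=33: (idle)
t=34: (idle)
t=35: (idle)
t=36: (idle)
t=37: (idle)
t=38: (idle)
t=39: (idle)
t=40: (idle)
t=41: (idle)
t=42: (idle)
t=43: (idle)

completion order = A, G, H, C, D, B, E, F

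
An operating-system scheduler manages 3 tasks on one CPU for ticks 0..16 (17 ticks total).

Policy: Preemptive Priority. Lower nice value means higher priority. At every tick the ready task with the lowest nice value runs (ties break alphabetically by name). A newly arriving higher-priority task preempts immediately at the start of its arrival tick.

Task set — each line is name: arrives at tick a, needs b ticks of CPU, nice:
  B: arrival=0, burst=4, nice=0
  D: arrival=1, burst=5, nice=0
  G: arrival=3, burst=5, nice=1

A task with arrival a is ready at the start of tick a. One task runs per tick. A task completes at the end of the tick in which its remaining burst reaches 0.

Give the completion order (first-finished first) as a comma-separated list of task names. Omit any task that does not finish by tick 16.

t=0: ready={B} → run B
t=1: ready={B,D} → run B
t=2: ready={B,D} → run B
t=3: ready={B,D,G} → run B
t=4: ready={D,G} → run D
t=5: ready={D,G} → run D
t=6: ready={D,G} → run D
t=7: ready={D,G} → run D
t=8: ready={D,G} → run D
t=9: ready={G} → run G
t=10: ready={G} → run G
t=11: ready={G} → run G
t=12: ready={G} → run G
t=13: ready={G} → run G
t=14: (idle)
t=15: (idle)
t=16: (idle)

completion order = B, D, G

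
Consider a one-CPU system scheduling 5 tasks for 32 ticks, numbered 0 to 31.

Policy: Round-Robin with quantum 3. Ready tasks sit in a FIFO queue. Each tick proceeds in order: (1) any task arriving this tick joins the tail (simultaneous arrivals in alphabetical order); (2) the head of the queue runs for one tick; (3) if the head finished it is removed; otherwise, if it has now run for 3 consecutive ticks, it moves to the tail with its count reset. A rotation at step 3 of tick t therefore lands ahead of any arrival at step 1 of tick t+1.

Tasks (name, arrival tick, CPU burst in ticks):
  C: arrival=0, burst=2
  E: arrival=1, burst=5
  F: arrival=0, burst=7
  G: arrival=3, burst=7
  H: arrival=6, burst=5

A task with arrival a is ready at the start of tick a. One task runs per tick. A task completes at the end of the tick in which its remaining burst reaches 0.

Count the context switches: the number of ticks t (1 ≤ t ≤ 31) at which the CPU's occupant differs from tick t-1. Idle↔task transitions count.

context switches = 11

t=0: queue=[C,F] q_used=0 → run C
t=1: queue=[C,F,E] q_used=1 → run C
t=2: queue=[F,E] q_used=0 → run F
t=3: queue=[F,E,G] q_used=1 → run F
t=4: queue=[F,E,G] q_used=2 → run F
t=5: queue=[E,G,F] q_used=0 → run E
t=6: queue=[E,G,F,H] q_used=1 → run E
t=7: queue=[E,G,F,H] q_used=2 → run E
t=8: queue=[G,F,H,E] q_used=0 → run G
t=9: queue=[G,F,H,E] q_used=1 → run G
t=10: queue=[G,F,H,E] q_used=2 → run G
t=11: queue=[F,H,E,G] q_used=0 → run F
t=12: queue=[F,H,E,G] q_used=1 → run F
t=13: queue=[F,H,E,G] q_used=2 → run F
t=14: queue=[H,E,G,F] q_used=0 → run H
t=15: queue=[H,E,G,F] q_used=1 → run H
t=16: queue=[H,E,G,F] q_used=2 → run H
t=17: queue=[E,G,F,H] q_used=0 → run E
t=18: queue=[E,G,F,H] q_used=1 → run E
t=19: queue=[G,F,H] q_used=0 → run G
t=20: queue=[G,F,H] q_used=1 → run G
t=21: queue=[G,F,H] q_used=2 → run G
t=22: queue=[F,H,G] q_used=0 → run F
t=23: queue=[H,G] q_used=0 → run H
t=24: queue=[H,G] q_used=1 → run H
t=25: queue=[G] q_used=0 → run G
t=26: (idle)
t=27: (idle)
t=28: (idle)
t=29: (idle)
t=30: (idle)
t=31: (idle)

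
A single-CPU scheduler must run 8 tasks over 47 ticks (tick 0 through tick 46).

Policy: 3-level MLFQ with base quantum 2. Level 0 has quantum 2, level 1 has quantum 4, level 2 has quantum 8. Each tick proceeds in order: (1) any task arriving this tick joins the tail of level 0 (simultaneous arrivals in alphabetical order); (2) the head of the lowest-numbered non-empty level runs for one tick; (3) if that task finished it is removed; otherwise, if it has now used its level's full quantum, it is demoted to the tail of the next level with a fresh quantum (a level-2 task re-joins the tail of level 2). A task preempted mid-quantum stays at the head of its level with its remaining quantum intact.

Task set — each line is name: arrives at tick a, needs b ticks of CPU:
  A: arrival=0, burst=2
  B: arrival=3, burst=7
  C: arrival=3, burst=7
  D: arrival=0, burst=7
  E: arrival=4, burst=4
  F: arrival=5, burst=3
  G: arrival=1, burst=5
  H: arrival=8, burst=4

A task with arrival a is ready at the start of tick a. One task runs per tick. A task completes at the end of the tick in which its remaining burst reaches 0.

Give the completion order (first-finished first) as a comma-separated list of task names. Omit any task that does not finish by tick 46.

completion order = A, G, E, F, H, D, B, C

t=0: L0/L1/L2 = AD/-/- → run A
t=1: L0/L1/L2 = ADG/-/- → run A
t=2: L0/L1/L2 = DG/-/- → run D
t=3: L0/L1/L2 = DGBC/-/- → run D
t=4: L0/L1/L2 = GBCE/D/- → run G
t=5: L0/L1/L2 = GBCEF/D/- → run G
t=6: L0/L1/L2 = BCEF/DG/- → run B
t=7: L0/L1/L2 = BCEF/DG/- → run B
t=8: L0/L1/L2 = CEFH/DGB/- → run C
t=9: L0/L1/L2 = CEFH/DGB/- → run C
t=10: L0/L1/L2 = EFH/DGBC/- → run E
t=11: L0/L1/L2 = EFH/DGBC/- → run E
t=12: L0/L1/L2 = FH/DGBCE/- → run F
t=13: L0/L1/L2 = FH/DGBCE/- → run F
t=14: L0/L1/L2 = H/DGBCEF/- → run H
t=15: L0/L1/L2 = H/DGBCEF/- → run H
t=16: L0/L1/L2 = -/DGBCEFH/- → run D
t=17: L0/L1/L2 = -/DGBCEFH/- → run D
t=18: L0/L1/L2 = -/DGBCEFH/- → run D
t=19: L0/L1/L2 = -/DGBCEFH/- → run D
t=20: L0/L1/L2 = -/GBCEFH/D → run G
t=21: L0/L1/L2 = -/GBCEFH/D → run G
t=22: L0/L1/L2 = -/GBCEFH/D → run G
t=23: L0/L1/L2 = -/BCEFH/D → run B
t=24: L0/L1/L2 = -/BCEFH/D → run B
t=25: L0/L1/L2 = -/BCEFH/D → run B
t=26: L0/L1/L2 = -/BCEFH/D → run B
t=27: L0/L1/L2 = -/CEFH/DB → run C
t=28: L0/L1/L2 = -/CEFH/DB → run C
t=29: L0/L1/L2 = -/CEFH/DB → run C
t=30: L0/L1/L2 = -/CEFH/DB → run C
t=31: L0/L1/L2 = -/EFH/DBC → run E
t=32: L0/L1/L2 = -/EFH/DBC → run E
t=33: L0/L1/L2 = -/FH/DBC → run F
t=34: L0/L1/L2 = -/H/DBC → run H
t=35: L0/L1/L2 = -/H/DBC → run H
t=36: L0/L1/L2 = -/-/DBC → run D
t=37: L0/L1/L2 = -/-/BC → run B
t=38: L0/L1/L2 = -/-/C → run C
t=39: (idle)
t=40: (idle)
t=41: (idle)
t=42: (idle)
t=43: (idle)
t=44: (idle)
t=45: (idle)
t=46: (idle)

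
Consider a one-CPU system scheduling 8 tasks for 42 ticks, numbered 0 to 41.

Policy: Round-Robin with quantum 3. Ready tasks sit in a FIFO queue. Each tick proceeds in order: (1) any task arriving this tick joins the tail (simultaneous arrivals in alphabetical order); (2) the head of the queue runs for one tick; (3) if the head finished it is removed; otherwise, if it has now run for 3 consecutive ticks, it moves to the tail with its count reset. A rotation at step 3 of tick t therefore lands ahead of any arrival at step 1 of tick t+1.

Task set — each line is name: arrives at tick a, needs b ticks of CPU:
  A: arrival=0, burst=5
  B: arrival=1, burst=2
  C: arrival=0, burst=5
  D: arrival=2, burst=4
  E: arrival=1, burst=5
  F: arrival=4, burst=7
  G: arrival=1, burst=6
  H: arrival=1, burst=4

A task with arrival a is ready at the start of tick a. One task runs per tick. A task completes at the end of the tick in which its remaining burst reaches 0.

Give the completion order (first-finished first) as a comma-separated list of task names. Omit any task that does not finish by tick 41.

completion order = B, A, C, E, G, H, D, F

t=0: queue=[A,C] q_used=0 → run A
t=1: queue=[A,C,B,E,G,H] q_used=1 → run A
t=2: queue=[A,C,B,E,G,H,D] q_used=2 → run A
t=3: queue=[C,B,E,G,H,D,A] q_used=0 → run C
t=4: queue=[C,B,E,G,H,D,A,F] q_used=1 → run C
t=5: queue=[C,B,E,G,H,D,A,F] q_used=2 → run C
t=6: queue=[B,E,G,H,D,A,F,C] q_used=0 → run B
t=7: queue=[B,E,G,H,D,A,F,C] q_used=1 → run B
t=8: queue=[E,G,H,D,A,F,C] q_used=0 → run E
t=9: queue=[E,G,H,D,A,F,C] q_used=1 → run E
t=10: queue=[E,G,H,D,A,F,C] q_used=2 → run E
t=11: queue=[G,H,D,A,F,C,E] q_used=0 → run G
t=12: queue=[G,H,D,A,F,C,E] q_used=1 → run G
t=13: queue=[G,H,D,A,F,C,E] q_used=2 → run G
t=14: queue=[H,D,A,F,C,E,G] q_used=0 → run H
t=15: queue=[H,D,A,F,C,E,G] q_used=1 → run H
t=16: queue=[H,D,A,F,C,E,G] q_used=2 → run H
t=17: queue=[D,A,F,C,E,G,H] q_used=0 → run D
t=18: queue=[D,A,F,C,E,G,H] q_used=1 → run D
t=19: queue=[D,A,F,C,E,G,H] q_used=2 → run D
t=20: queue=[A,F,C,E,G,H,D] q_used=0 → run A
t=21: queue=[A,F,C,E,G,H,D] q_used=1 → run A
t=22: queue=[F,C,E,G,H,D] q_used=0 → run F
t=23: queue=[F,C,E,G,H,D] q_used=1 → run F
t=24: queue=[F,C,E,G,H,D] q_used=2 → run F
t=25: queue=[C,E,G,H,D,F] q_used=0 → run C
t=26: queue=[C,E,G,H,D,F] q_used=1 → run C
t=27: queue=[E,G,H,D,F] q_used=0 → run E
t=28: queue=[E,G,H,D,F] q_used=1 → run E
t=29: queue=[G,H,D,F] q_used=0 → run G
t=30: queue=[G,H,D,F] q_used=1 → run G
t=31: queue=[G,H,D,F] q_used=2 → run G
t=32: queue=[H,D,F] q_used=0 → run H
t=33: queue=[D,F] q_used=0 → run D
t=34: queue=[F] q_used=0 → run F
t=35: queue=[F] q_used=1 → run F
t=36: queue=[F] q_used=2 → run F
t=37: queue=[F] q_used=0 → run F
t=38: (idle)
t=39: (idle)
t=40: (idle)
t=41: (idle)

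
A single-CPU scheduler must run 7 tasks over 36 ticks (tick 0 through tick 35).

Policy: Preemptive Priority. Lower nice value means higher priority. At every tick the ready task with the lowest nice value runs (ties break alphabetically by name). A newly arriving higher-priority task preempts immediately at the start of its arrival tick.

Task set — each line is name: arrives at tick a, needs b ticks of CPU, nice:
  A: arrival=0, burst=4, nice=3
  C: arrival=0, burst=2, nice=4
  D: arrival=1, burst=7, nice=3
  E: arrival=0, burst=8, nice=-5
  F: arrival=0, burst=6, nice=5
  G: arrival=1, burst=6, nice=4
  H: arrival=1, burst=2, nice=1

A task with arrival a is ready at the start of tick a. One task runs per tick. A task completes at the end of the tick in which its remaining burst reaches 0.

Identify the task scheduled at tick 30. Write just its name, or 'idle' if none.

t=0: ready={A,C,E,F} → run E
t=1: ready={A,C,D,E,F,G,H} → run E
t=2: ready={A,C,D,E,F,G,H} → run E
t=3: ready={A,C,D,E,F,G,H} → run E
t=4: ready={A,C,D,E,F,G,H} → run E
t=5: ready={A,C,D,E,F,G,H} → run E
t=6: ready={A,C,D,E,F,G,H} → run E
t=7: ready={A,C,D,E,F,G,H} → run E
t=8: ready={A,C,D,F,G,H} → run H
t=9: ready={A,C,D,F,G,H} → run H
t=10: ready={A,C,D,F,G} → run A
t=11: ready={A,C,D,F,G} → run A
t=12: ready={A,C,D,F,G} → run A
t=13: ready={A,C,D,F,G} → run A
t=14: ready={C,D,F,G} → run D
t=15: ready={C,D,F,G} → run D
t=16: ready={C,D,F,G} → run D
t=17: ready={C,D,F,G} → run D
t=18: ready={C,D,F,G} → run D
t=19: ready={C,D,F,G} → run D
t=20: ready={C,D,F,G} → run D
t=21: ready={C,F,G} → run C
t=22: ready={C,F,G} → run C
t=23: ready={F,G} → run G
t=24: ready={F,G} → run G
t=25: ready={F,G} → run G
t=26: ready={F,G} → run G
t=27: ready={F,G} → run G
t=28: ready={F,G} → run G
t=29: ready={F} → run F
t=30: ready={F} → run F
t=31: ready={F} → run F
t=32: ready={F} → run F
t=33: ready={F} → run F
t=34: ready={F} → run F
t=35: (idle)

running at tick 30 = F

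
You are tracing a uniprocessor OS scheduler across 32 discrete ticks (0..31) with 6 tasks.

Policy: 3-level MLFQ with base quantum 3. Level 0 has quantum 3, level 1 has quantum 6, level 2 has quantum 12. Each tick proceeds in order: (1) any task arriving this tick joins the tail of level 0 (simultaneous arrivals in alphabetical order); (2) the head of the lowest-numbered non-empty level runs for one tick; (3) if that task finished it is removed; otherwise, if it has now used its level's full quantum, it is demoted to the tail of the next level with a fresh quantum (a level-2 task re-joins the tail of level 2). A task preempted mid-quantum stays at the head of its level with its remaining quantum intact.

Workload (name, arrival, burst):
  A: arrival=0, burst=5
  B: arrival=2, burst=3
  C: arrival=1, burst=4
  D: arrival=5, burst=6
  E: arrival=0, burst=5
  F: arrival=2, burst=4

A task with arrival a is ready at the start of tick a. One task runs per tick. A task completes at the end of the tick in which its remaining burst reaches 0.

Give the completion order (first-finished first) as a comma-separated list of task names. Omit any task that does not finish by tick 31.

completion order = B, A, E, C, F, D

t=0: L0/L1/L2 = AE/-/- → run A
t=1: L0/L1/L2 = AEC/-/- → run A
t=2: L0/L1/L2 = AECBF/-/- → run A
t=3: L0/L1/L2 = ECBF/A/- → run E
t=4: L0/L1/L2 = ECBF/A/- → run E
t=5: L0/L1/L2 = ECBFD/A/- → run E
t=6: L0/L1/L2 = CBFD/AE/- → run C
t=7: L0/L1/L2 = CBFD/AE/- → run C
t=8: L0/L1/L2 = CBFD/AE/- → run C
t=9: L0/L1/L2 = BFD/AEC/- → run B
t=10: L0/L1/L2 = BFD/AEC/- → run B
t=11: L0/L1/L2 = BFD/AEC/- → run B
t=12: L0/L1/L2 = FD/AEC/- → run F
t=13: L0/L1/L2 = FD/AEC/- → run F
t=14: L0/L1/L2 = FD/AEC/- → run F
t=15: L0/L1/L2 = D/AECF/- → run D
t=16: L0/L1/L2 = D/AECF/- → run D
t=17: L0/L1/L2 = D/AECF/- → run D
t=18: L0/L1/L2 = -/AECFD/- → run A
t=19: L0/L1/L2 = -/AECFD/- → run A
t=20: L0/L1/L2 = -/ECFD/- → run E
t=21: L0/L1/L2 = -/ECFD/- → run E
t=22: L0/L1/L2 = -/CFD/- → run C
t=23: L0/L1/L2 = -/FD/- → run F
t=24: L0/L1/L2 = -/D/- → run D
t=25: L0/L1/L2 = -/D/- → run D
t=26: L0/L1/L2 = -/D/- → run D
t=27: (idle)
t=28: (idle)
t=29: (idle)
t=30: (idle)
t=31: (idle)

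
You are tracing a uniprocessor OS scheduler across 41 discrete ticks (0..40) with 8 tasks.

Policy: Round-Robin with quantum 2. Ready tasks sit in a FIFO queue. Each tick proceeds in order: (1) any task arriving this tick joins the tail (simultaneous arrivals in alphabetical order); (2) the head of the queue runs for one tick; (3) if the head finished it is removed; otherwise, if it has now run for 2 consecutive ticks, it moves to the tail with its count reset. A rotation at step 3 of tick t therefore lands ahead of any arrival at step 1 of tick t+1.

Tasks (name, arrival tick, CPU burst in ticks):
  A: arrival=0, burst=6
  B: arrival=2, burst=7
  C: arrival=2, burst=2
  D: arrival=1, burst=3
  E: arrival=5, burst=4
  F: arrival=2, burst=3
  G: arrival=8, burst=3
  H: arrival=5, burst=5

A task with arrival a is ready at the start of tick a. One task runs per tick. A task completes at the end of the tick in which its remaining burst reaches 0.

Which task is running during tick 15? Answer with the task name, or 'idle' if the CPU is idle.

t=0: queue=[A] q_used=0 → run A
t=1: queue=[A,D] q_used=1 → run A
t=2: queue=[D,A,B,C,F] q_used=0 → run D
t=3: queue=[D,A,B,C,F] q_used=1 → run D
t=4: queue=[A,B,C,F,D] q_used=0 → run A
t=5: queue=[A,B,C,F,D,E,H] q_used=1 → run A
t=6: queue=[B,C,F,D,E,H,A] q_used=0 → run B
t=7: queue=[B,C,F,D,E,H,A] q_used=1 → run B
t=8: queue=[C,F,D,E,H,A,B,G] q_used=0 → run C
t=9: queue=[C,F,D,E,H,A,B,G] q_used=1 → run C
t=10: queue=[F,D,E,H,A,B,G] q_used=0 → run F
t=11: queue=[F,D,E,H,A,B,G] q_used=1 → run F
t=12: queue=[D,E,H,A,B,G,F] q_used=0 → run D
t=13: queue=[E,H,A,B,G,F] q_used=0 → run E
t=14: queue=[E,H,A,B,G,F] q_used=1 → run E
t=15: queue=[H,A,B,G,F,E] q_used=0 → run H
t=16: queue=[H,A,B,G,F,E] q_used=1 → run H
t=17: queue=[A,B,G,F,E,H] q_used=0 → run A
t=18: queue=[A,B,G,F,E,H] q_used=1 → run A
t=19: queue=[B,G,F,E,H] q_used=0 → run B
t=20: queue=[B,G,F,E,H] q_used=1 → run B
t=21: queue=[G,F,E,H,B] q_used=0 → run G
t=22: queue=[G,F,E,H,B] q_used=1 → run G
t=23: queue=[F,E,H,B,G] q_used=0 → run F
t=24: queue=[E,H,B,G] q_used=0 → run E
t=25: queue=[E,H,B,G] q_used=1 → run E
t=26: queue=[H,B,G] q_used=0 → run H
t=27: queue=[H,B,G] q_used=1 → run H
t=28: queue=[B,G,H] q_used=0 → run B
t=29: queue=[B,G,H] q_used=1 → run B
t=30: queue=[G,H,B] q_used=0 → run G
t=31: queue=[H,B] q_used=0 → run H
t=32: queue=[B] q_used=0 → run B
t=33: (idle)
t=34: (idle)
t=35: (idle)
t=36: (idle)
t=37: (idle)
t=38: (idle)
t=39: (idle)
t=40: (idle)

running at tick 15 = H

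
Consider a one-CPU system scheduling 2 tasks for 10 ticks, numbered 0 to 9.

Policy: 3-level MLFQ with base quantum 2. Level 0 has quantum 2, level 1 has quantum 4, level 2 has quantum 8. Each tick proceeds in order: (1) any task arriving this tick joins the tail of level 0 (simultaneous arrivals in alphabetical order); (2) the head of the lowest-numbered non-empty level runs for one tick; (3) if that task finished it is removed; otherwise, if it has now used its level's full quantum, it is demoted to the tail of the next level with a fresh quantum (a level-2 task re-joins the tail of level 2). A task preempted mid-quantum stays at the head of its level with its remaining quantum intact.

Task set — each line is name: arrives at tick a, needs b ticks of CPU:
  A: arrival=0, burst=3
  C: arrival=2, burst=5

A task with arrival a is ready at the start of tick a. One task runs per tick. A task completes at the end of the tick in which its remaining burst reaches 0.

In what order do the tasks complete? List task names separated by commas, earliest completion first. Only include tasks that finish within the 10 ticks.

completion order = A, C

t=0: L0/L1/L2 = A/-/- → run A
t=1: L0/L1/L2 = A/-/- → run A
t=2: L0/L1/L2 = C/A/- → run C
t=3: L0/L1/L2 = C/A/- → run C
t=4: L0/L1/L2 = -/AC/- → run A
t=5: L0/L1/L2 = -/C/- → run C
t=6: L0/L1/L2 = -/C/- → run C
t=7: L0/L1/L2 = -/C/- → run C
t=8: (idle)
t=9: (idle)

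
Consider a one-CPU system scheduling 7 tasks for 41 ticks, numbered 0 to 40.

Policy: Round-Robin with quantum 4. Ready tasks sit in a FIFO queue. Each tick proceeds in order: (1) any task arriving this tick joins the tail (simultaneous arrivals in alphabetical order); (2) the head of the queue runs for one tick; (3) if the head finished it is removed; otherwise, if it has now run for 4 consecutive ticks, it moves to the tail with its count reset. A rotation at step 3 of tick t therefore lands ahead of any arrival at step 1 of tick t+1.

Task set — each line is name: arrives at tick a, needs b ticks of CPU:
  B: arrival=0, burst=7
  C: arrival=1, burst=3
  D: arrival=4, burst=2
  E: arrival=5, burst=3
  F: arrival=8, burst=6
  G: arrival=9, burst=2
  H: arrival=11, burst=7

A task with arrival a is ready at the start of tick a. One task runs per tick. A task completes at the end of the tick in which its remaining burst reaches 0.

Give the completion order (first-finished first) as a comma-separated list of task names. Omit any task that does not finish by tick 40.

completion order = C, B, D, E, G, F, H

t=0: queue=[B] q_used=0 → run B
t=1: queue=[B,C] q_used=1 → run B
t=2: queue=[B,C] q_used=2 → run B
t=3: queue=[B,C] q_used=3 → run B
t=4: queue=[C,B,D] q_used=0 → run C
t=5: queue=[C,B,D,E] q_used=1 → run C
t=6: queue=[C,B,D,E] q_used=2 → run C
t=7: queue=[B,D,E] q_used=0 → run B
t=8: queue=[B,D,E,F] q_used=1 → run B
t=9: queue=[B,D,E,F,G] q_used=2 → run B
t=10: queue=[D,E,F,G] q_used=0 → run D
t=11: queue=[D,E,F,G,H] q_used=1 → run D
t=12: queue=[E,F,G,H] q_used=0 → run E
t=13: queue=[E,F,G,H] q_used=1 → run E
t=14: queue=[E,F,G,H] q_used=2 → run E
t=15: queue=[F,G,H] q_used=0 → run F
t=16: queue=[F,G,H] q_used=1 → run F
t=17: queue=[F,G,H] q_used=2 → run F
t=18: queue=[F,G,H] q_used=3 → run F
t=19: queue=[G,H,F] q_used=0 → run G
t=20: queue=[G,H,F] q_used=1 → run G
t=21: queue=[H,F] q_used=0 → run H
t=22: queue=[H,F] q_used=1 → run H
t=23: queue=[H,F] q_used=2 → run H
t=24: queue=[H,F] q_used=3 → run H
t=25: queue=[F,H] q_used=0 → run F
t=26: queue=[F,H] q_used=1 → run F
t=27: queue=[H] q_used=0 → run H
t=28: queue=[H] q_used=1 → run H
t=29: queue=[H] q_used=2 → run H
t=30: (idle)
t=31: (idle)
t=32: (idle)
t=33: (idle)
t=34: (idle)
t=35: (idle)
t=36: (idle)
t=37: (idle)
t=38: (idle)
t=39: (idle)
t=40: (idle)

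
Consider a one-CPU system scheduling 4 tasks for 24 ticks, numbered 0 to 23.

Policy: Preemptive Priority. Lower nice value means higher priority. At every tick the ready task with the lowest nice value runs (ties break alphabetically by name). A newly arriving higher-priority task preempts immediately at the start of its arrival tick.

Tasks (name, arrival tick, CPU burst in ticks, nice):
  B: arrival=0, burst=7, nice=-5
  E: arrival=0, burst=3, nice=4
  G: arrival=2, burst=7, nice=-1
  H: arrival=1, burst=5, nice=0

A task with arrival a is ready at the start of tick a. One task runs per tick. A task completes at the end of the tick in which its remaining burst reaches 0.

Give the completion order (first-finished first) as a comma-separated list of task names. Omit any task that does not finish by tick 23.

t=0: ready={B,E} → run B
t=1: ready={B,E,H} → run B
t=2: ready={B,E,G,H} → run B
t=3: ready={B,E,G,H} → run B
t=4: ready={B,E,G,H} → run B
t=5: ready={B,E,G,H} → run B
t=6: ready={B,E,G,H} → run B
t=7: ready={E,G,H} → run G
t=8: ready={E,G,H} → run G
t=9: ready={E,G,H} → run G
t=10: ready={E,G,H} → run G
t=11: ready={E,G,H} → run G
t=12: ready={E,G,H} → run G
t=13: ready={E,G,H} → run G
t=14: ready={E,H} → run H
t=15: ready={E,H} → run H
t=16: ready={E,H} → run H
t=17: ready={E,H} → run H
t=18: ready={E,H} → run H
t=19: ready={E} → run E
t=20: ready={E} → run E
t=21: ready={E} → run E
t=22: (idle)
t=23: (idle)

completion order = B, G, H, E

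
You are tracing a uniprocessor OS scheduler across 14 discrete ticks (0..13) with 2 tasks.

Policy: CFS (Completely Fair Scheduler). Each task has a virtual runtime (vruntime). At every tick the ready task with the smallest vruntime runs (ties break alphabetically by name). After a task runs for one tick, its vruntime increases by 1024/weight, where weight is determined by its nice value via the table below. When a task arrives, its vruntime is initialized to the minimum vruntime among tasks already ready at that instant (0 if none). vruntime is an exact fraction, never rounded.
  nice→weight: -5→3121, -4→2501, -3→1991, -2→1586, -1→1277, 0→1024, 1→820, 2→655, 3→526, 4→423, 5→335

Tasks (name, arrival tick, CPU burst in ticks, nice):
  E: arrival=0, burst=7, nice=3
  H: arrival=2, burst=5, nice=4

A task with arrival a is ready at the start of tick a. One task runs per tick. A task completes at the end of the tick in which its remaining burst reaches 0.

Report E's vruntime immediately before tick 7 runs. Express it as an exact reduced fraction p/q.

vruntime(E, start of tick 7) = 2560/263

t=0: vr[E=0] → run E
t=1: vr[E=512/263] → run E
t=2: vr[E=1024/263 H=1024/263] → run E
t=3: vr[E=1536/263 H=1024/263] → run H
t=4: vr[E=1536/263 H=702464/111249] → run E
t=5: vr[E=2048/263 H=702464/111249] → run H
t=6: vr[E=2048/263 H=971776/111249] → run E
t=7: vr[E=2560/263 H=971776/111249] → run H
t=8: vr[E=2560/263 H=413696/37083] → run E
t=9: vr[E=3072/263 H=413696/37083] → run H
t=10: vr[E=3072/263 H=1510400/111249] → run E
t=11: vr[H=1510400/111249] → run H
t=12: (idle)
t=13: (idle)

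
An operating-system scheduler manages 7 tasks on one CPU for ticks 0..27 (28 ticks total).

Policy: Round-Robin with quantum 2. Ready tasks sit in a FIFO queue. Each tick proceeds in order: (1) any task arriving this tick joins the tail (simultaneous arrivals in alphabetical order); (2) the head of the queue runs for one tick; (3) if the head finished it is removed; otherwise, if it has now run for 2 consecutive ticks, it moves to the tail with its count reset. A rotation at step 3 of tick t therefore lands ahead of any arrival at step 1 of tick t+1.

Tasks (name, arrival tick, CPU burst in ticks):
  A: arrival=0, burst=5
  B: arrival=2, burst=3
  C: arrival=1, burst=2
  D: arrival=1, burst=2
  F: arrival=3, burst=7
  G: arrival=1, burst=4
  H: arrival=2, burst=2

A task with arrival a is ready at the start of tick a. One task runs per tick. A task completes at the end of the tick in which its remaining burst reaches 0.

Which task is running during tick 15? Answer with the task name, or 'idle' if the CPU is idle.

running at tick 15 = F

t=0: queue=[A] q_used=0 → run A
t=1: queue=[A,C,D,G] q_used=1 → run A
t=2: queue=[C,D,G,A,B,H] q_used=0 → run C
t=3: queue=[C,D,G,A,B,H,F] q_used=1 → run C
t=4: queue=[D,G,A,B,H,F] q_used=0 → run D
t=5: queue=[D,G,A,B,H,F] q_used=1 → run D
t=6: queue=[G,A,B,H,F] q_used=0 → run G
t=7: queue=[G,A,B,H,F] q_used=1 → run G
t=8: queue=[A,B,H,F,G] q_used=0 → run A
t=9: queue=[A,B,H,F,G] q_used=1 → run A
t=10: queue=[B,H,F,G,A] q_used=0 → run B
t=11: queue=[B,H,F,G,A] q_used=1 → run B
t=12: queue=[H,F,G,A,B] q_used=0 → run H
t=13: queue=[H,F,G,A,B] q_used=1 → run H
t=14: queue=[F,G,A,B] q_used=0 → run F
t=15: queue=[F,G,A,B] q_used=1 → run F
t=16: queue=[G,A,B,F] q_used=0 → run G
t=17: queue=[G,A,B,F] q_used=1 → run G
t=18: queue=[A,B,F] q_used=0 → run A
t=19: queue=[B,F] q_used=0 → run B
t=20: queue=[F] q_used=0 → run F
t=21: queue=[F] q_used=1 → run F
t=22: queue=[F] q_used=0 → run F
t=23: queue=[F] q_used=1 → run F
t=24: queue=[F] q_used=0 → run F
t=25: (idle)
t=26: (idle)
t=27: (idle)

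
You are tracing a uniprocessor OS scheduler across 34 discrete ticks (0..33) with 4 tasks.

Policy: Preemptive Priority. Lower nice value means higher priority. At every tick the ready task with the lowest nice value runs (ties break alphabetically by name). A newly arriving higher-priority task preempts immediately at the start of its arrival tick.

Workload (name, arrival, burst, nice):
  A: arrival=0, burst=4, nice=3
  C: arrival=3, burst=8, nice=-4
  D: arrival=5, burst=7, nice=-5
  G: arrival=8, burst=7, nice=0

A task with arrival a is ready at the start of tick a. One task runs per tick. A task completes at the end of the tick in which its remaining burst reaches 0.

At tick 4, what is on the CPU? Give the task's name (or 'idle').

running at tick 4 = C

t=0: ready={A} → run A
t=1: ready={A} → run A
t=2: ready={A} → run A
t=3: ready={A,C} → run C
t=4: ready={A,C} → run C
t=5: ready={A,C,D} → run D
t=6: ready={A,C,D} → run D
t=7: ready={A,C,D} → run D
t=8: ready={A,C,D,G} → run D
t=9: ready={A,C,D,G} → run D
t=10: ready={A,C,D,G} → run D
t=11: ready={A,C,D,G} → run D
t=12: ready={A,C,G} → run C
t=13: ready={A,C,G} → run C
t=14: ready={A,C,G} → run C
t=15: ready={A,C,G} → run C
t=16: ready={A,C,G} → run C
t=17: ready={A,C,G} → run C
t=18: ready={A,G} → run G
t=19: ready={A,G} → run G
t=20: ready={A,G} → run G
t=21: ready={A,G} → run G
t=22: ready={A,G} → run G
t=23: ready={A,G} → run G
t=24: ready={A,G} → run G
t=25: ready={A} → run A
t=26: (idle)
t=27: (idle)
t=28: (idle)
t=29: (idle)
t=30: (idle)
t=31: (idle)
t=32: (idle)
t=33: (idle)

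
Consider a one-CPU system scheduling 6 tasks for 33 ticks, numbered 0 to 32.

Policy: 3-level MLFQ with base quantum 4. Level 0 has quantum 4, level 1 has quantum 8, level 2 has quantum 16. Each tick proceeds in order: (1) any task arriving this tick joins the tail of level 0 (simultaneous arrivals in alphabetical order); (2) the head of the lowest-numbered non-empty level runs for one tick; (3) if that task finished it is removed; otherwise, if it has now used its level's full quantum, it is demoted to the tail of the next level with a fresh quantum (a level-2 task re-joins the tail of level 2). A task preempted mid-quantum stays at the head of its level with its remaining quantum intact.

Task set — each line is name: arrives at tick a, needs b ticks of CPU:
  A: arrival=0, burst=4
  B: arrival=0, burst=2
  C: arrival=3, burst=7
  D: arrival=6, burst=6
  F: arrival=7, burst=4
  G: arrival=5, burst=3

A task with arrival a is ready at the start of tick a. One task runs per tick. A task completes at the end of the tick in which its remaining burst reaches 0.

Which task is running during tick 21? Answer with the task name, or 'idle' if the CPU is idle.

t=0: L0/L1/L2 = AB/-/- → run A
t=1: L0/L1/L2 = AB/-/- → run A
t=2: L0/L1/L2 = AB/-/- → run A
t=3: L0/L1/L2 = ABC/-/- → run A
t=4: L0/L1/L2 = BC/-/- → run B
t=5: L0/L1/L2 = BCG/-/- → run B
t=6: L0/L1/L2 = CGD/-/- → run C
t=7: L0/L1/L2 = CGDF/-/- → run C
t=8: L0/L1/L2 = CGDF/-/- → run C
t=9: L0/L1/L2 = CGDF/-/- → run C
t=10: L0/L1/L2 = GDF/C/- → run G
t=11: L0/L1/L2 = GDF/C/- → run G
t=12: L0/L1/L2 = GDF/C/- → run G
t=13: L0/L1/L2 = DF/C/- → run D
t=14: L0/L1/L2 = DF/C/- → run D
t=15: L0/L1/L2 = DF/C/- → run D
t=16: L0/L1/L2 = DF/C/- → run D
t=17: L0/L1/L2 = F/CD/- → run F
t=18: L0/L1/L2 = F/CD/- → run F
t=19: L0/L1/L2 = F/CD/- → run F
t=20: L0/L1/L2 = F/CD/- → run F
t=21: L0/L1/L2 = -/CD/- → run C
t=22: L0/L1/L2 = -/CD/- → run C
t=23: L0/L1/L2 = -/CD/- → run C
t=24: L0/L1/L2 = -/D/- → run D
t=25: L0/L1/L2 = -/D/- → run D
t=26: (idle)
t=27: (idle)
t=28: (idle)
t=29: (idle)
t=30: (idle)
t=31: (idle)
t=32: (idle)

running at tick 21 = C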